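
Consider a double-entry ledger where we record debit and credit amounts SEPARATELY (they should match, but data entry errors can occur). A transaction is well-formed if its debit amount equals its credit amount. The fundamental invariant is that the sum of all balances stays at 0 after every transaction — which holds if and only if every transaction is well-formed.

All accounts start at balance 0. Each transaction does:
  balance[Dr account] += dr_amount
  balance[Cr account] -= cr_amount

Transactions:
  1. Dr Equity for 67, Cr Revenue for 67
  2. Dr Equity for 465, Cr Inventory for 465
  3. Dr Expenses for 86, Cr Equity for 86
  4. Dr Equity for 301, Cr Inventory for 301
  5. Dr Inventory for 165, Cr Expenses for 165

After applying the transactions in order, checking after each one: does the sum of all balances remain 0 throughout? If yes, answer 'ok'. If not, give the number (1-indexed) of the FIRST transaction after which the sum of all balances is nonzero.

After txn 1: dr=67 cr=67 sum_balances=0
After txn 2: dr=465 cr=465 sum_balances=0
After txn 3: dr=86 cr=86 sum_balances=0
After txn 4: dr=301 cr=301 sum_balances=0
After txn 5: dr=165 cr=165 sum_balances=0

Answer: ok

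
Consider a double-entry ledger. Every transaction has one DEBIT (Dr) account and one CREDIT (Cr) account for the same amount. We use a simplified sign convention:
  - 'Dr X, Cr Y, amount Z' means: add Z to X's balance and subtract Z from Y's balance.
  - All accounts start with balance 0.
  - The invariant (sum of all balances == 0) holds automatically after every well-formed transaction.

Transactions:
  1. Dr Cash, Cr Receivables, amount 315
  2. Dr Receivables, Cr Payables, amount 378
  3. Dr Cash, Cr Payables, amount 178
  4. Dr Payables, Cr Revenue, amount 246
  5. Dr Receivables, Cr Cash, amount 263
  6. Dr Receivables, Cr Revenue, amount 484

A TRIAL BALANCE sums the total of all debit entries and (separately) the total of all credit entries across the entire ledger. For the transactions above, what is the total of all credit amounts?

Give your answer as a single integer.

Txn 1: credit+=315
Txn 2: credit+=378
Txn 3: credit+=178
Txn 4: credit+=246
Txn 5: credit+=263
Txn 6: credit+=484
Total credits = 1864

Answer: 1864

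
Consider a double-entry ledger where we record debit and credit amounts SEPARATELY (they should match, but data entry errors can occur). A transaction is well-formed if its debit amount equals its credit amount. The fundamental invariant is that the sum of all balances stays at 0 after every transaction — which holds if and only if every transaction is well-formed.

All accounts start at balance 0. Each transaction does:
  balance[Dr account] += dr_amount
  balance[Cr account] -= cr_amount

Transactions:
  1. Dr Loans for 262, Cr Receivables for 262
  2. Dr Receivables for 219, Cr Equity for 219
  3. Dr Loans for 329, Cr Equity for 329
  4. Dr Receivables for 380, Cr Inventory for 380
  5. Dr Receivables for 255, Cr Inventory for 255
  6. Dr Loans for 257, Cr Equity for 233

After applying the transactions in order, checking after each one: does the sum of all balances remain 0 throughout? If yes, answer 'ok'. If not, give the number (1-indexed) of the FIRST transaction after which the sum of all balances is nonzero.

Answer: 6

Derivation:
After txn 1: dr=262 cr=262 sum_balances=0
After txn 2: dr=219 cr=219 sum_balances=0
After txn 3: dr=329 cr=329 sum_balances=0
After txn 4: dr=380 cr=380 sum_balances=0
After txn 5: dr=255 cr=255 sum_balances=0
After txn 6: dr=257 cr=233 sum_balances=24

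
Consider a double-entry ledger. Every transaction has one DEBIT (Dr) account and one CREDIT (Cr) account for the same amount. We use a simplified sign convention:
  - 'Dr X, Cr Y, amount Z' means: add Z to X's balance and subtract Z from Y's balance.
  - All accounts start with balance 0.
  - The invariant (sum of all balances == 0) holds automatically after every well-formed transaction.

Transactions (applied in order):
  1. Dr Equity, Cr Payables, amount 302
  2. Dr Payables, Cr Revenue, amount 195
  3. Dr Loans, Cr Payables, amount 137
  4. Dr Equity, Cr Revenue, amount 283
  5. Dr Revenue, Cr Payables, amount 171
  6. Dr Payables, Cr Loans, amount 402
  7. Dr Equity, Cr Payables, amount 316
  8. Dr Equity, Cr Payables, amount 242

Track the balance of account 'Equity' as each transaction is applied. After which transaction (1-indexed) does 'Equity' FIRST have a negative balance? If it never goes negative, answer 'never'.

After txn 1: Equity=302
After txn 2: Equity=302
After txn 3: Equity=302
After txn 4: Equity=585
After txn 5: Equity=585
After txn 6: Equity=585
After txn 7: Equity=901
After txn 8: Equity=1143

Answer: never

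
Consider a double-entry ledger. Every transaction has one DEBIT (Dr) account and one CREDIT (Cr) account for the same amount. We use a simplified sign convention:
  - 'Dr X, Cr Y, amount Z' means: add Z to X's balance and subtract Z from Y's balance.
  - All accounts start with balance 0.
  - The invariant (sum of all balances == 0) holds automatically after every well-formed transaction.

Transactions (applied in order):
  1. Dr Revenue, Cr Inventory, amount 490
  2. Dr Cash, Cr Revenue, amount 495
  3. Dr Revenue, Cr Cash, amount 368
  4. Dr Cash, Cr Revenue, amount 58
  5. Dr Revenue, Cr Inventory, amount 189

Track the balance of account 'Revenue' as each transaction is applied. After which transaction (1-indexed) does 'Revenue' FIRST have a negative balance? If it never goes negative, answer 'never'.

Answer: 2

Derivation:
After txn 1: Revenue=490
After txn 2: Revenue=-5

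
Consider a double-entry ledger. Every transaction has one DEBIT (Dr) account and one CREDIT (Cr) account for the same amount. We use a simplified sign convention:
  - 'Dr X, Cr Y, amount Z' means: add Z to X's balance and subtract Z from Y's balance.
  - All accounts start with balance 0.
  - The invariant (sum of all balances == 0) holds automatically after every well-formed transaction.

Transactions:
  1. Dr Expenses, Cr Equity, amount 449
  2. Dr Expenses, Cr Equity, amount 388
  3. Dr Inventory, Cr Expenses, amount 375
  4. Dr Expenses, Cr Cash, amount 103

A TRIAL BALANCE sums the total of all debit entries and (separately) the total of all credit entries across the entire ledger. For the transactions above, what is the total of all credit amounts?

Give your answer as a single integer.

Txn 1: credit+=449
Txn 2: credit+=388
Txn 3: credit+=375
Txn 4: credit+=103
Total credits = 1315

Answer: 1315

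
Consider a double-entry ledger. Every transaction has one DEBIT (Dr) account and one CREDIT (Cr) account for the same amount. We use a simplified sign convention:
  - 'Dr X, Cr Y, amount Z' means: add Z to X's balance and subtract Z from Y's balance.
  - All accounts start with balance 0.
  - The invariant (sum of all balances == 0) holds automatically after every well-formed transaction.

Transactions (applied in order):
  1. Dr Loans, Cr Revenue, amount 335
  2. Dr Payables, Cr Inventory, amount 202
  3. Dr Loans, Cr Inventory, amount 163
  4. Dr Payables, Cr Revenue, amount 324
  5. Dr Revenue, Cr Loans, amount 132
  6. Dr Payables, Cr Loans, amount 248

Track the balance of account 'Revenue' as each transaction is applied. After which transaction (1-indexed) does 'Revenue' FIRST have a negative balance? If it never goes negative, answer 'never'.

After txn 1: Revenue=-335

Answer: 1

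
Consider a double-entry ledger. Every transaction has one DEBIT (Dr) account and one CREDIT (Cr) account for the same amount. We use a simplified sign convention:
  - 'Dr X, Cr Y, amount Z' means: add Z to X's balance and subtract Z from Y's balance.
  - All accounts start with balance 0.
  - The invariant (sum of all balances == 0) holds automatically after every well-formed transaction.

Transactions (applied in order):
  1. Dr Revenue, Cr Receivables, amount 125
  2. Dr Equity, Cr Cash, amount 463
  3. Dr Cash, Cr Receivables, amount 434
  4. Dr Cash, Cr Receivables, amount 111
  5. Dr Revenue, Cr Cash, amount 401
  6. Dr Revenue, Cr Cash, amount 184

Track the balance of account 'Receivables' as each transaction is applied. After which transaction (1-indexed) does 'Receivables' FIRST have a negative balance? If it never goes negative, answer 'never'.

Answer: 1

Derivation:
After txn 1: Receivables=-125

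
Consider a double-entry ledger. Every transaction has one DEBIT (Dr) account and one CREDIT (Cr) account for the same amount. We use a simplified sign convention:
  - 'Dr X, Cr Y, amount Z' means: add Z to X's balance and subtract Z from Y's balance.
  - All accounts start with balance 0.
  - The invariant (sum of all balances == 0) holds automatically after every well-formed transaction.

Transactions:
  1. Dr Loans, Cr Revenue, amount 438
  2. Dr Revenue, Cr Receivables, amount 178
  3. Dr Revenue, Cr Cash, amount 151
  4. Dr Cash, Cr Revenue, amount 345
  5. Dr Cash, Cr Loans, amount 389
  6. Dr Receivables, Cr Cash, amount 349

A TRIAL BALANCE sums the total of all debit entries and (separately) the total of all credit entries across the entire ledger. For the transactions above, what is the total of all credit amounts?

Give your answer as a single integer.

Answer: 1850

Derivation:
Txn 1: credit+=438
Txn 2: credit+=178
Txn 3: credit+=151
Txn 4: credit+=345
Txn 5: credit+=389
Txn 6: credit+=349
Total credits = 1850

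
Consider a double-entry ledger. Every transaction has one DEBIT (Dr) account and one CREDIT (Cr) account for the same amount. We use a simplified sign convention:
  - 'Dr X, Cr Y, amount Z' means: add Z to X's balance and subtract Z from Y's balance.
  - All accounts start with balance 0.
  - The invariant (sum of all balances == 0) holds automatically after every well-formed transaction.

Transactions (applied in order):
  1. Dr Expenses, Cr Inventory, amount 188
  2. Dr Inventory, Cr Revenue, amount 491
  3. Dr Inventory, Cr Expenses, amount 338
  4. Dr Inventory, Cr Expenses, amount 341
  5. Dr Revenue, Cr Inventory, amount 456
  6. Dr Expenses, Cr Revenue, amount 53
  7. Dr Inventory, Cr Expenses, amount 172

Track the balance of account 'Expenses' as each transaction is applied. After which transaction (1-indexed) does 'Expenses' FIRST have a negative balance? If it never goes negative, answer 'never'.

After txn 1: Expenses=188
After txn 2: Expenses=188
After txn 3: Expenses=-150

Answer: 3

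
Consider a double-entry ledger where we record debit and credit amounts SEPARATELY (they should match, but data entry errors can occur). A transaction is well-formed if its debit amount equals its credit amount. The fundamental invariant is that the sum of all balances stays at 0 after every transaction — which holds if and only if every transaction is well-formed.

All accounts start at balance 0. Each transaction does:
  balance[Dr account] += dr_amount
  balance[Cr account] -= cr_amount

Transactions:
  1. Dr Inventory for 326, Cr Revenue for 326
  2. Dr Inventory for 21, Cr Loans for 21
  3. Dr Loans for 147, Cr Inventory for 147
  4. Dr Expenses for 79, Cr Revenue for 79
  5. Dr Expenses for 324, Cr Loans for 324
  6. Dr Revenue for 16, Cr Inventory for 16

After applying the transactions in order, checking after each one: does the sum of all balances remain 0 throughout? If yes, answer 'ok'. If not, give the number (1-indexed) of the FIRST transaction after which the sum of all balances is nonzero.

After txn 1: dr=326 cr=326 sum_balances=0
After txn 2: dr=21 cr=21 sum_balances=0
After txn 3: dr=147 cr=147 sum_balances=0
After txn 4: dr=79 cr=79 sum_balances=0
After txn 5: dr=324 cr=324 sum_balances=0
After txn 6: dr=16 cr=16 sum_balances=0

Answer: ok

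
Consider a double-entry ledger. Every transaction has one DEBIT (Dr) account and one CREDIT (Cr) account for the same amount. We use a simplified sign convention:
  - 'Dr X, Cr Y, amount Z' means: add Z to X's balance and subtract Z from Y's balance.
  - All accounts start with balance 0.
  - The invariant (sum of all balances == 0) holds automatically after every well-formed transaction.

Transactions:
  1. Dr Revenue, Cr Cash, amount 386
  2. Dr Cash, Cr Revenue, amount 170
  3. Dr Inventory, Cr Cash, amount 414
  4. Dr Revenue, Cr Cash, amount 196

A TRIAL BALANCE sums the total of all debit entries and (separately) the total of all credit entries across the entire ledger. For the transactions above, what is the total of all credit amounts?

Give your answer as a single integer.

Answer: 1166

Derivation:
Txn 1: credit+=386
Txn 2: credit+=170
Txn 3: credit+=414
Txn 4: credit+=196
Total credits = 1166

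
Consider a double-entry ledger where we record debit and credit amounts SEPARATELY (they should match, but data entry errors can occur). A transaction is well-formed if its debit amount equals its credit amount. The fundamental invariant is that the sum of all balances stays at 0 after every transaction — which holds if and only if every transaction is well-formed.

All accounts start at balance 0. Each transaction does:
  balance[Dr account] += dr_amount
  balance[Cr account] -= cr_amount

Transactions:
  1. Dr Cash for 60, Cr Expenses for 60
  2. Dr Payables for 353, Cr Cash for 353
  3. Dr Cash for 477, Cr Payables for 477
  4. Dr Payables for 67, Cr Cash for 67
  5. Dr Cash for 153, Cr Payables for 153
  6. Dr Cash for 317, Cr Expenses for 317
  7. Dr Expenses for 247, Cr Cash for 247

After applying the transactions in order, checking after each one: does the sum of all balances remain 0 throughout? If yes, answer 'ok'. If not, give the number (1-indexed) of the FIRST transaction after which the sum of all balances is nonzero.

After txn 1: dr=60 cr=60 sum_balances=0
After txn 2: dr=353 cr=353 sum_balances=0
After txn 3: dr=477 cr=477 sum_balances=0
After txn 4: dr=67 cr=67 sum_balances=0
After txn 5: dr=153 cr=153 sum_balances=0
After txn 6: dr=317 cr=317 sum_balances=0
After txn 7: dr=247 cr=247 sum_balances=0

Answer: ok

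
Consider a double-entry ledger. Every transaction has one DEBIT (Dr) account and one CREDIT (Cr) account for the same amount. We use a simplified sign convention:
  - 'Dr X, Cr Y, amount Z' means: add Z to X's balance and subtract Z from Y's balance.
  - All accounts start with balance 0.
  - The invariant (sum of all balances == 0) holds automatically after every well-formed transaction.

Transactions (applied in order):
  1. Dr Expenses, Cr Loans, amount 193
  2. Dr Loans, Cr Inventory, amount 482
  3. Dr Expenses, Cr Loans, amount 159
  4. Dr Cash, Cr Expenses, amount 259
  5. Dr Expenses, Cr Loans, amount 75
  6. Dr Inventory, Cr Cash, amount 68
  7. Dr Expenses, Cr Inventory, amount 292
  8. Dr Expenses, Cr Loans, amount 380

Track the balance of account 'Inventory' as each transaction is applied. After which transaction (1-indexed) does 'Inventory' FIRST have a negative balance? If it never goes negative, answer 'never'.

Answer: 2

Derivation:
After txn 1: Inventory=0
After txn 2: Inventory=-482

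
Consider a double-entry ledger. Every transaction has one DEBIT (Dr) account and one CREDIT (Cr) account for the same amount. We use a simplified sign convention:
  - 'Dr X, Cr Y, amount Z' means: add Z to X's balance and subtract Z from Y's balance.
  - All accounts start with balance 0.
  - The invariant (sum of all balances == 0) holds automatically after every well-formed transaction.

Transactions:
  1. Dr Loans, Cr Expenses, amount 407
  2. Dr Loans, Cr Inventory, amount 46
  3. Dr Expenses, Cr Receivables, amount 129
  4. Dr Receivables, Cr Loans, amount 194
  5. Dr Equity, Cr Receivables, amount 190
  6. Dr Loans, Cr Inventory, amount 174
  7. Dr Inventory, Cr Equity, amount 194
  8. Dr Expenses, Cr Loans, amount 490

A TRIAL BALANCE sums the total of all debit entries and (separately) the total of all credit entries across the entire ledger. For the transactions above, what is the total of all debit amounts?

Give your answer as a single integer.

Answer: 1824

Derivation:
Txn 1: debit+=407
Txn 2: debit+=46
Txn 3: debit+=129
Txn 4: debit+=194
Txn 5: debit+=190
Txn 6: debit+=174
Txn 7: debit+=194
Txn 8: debit+=490
Total debits = 1824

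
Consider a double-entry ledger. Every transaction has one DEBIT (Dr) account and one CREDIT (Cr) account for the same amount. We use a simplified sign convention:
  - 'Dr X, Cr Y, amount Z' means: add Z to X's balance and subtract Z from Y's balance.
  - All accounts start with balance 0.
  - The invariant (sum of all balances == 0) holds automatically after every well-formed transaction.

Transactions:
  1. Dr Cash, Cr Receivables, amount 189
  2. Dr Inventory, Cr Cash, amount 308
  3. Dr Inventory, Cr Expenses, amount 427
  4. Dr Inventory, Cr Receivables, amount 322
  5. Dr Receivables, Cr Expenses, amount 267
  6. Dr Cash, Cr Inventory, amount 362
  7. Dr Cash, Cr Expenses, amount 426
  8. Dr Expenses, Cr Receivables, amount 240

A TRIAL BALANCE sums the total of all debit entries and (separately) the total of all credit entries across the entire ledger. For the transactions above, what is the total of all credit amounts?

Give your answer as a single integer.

Txn 1: credit+=189
Txn 2: credit+=308
Txn 3: credit+=427
Txn 4: credit+=322
Txn 5: credit+=267
Txn 6: credit+=362
Txn 7: credit+=426
Txn 8: credit+=240
Total credits = 2541

Answer: 2541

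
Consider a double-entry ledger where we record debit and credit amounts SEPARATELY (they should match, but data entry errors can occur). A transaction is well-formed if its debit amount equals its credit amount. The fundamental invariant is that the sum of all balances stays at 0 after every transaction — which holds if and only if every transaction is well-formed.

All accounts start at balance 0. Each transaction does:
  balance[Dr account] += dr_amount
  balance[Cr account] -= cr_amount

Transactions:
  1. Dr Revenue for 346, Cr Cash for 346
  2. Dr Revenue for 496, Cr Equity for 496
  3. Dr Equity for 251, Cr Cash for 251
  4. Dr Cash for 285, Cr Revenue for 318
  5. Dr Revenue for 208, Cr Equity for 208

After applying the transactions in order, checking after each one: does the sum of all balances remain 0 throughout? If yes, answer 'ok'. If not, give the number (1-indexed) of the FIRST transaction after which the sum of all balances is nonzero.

After txn 1: dr=346 cr=346 sum_balances=0
After txn 2: dr=496 cr=496 sum_balances=0
After txn 3: dr=251 cr=251 sum_balances=0
After txn 4: dr=285 cr=318 sum_balances=-33
After txn 5: dr=208 cr=208 sum_balances=-33

Answer: 4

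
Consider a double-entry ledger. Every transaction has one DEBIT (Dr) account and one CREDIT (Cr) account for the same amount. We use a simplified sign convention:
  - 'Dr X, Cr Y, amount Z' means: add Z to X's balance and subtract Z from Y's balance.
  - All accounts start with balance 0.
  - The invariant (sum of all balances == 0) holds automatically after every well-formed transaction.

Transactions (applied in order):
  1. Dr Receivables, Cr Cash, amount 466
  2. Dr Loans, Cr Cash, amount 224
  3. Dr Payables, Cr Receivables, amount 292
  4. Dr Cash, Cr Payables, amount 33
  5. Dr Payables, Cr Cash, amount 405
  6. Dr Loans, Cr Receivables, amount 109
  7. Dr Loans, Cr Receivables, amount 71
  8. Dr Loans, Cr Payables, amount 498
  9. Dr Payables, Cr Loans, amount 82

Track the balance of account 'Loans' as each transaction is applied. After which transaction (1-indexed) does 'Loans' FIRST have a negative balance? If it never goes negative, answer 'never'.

After txn 1: Loans=0
After txn 2: Loans=224
After txn 3: Loans=224
After txn 4: Loans=224
After txn 5: Loans=224
After txn 6: Loans=333
After txn 7: Loans=404
After txn 8: Loans=902
After txn 9: Loans=820

Answer: never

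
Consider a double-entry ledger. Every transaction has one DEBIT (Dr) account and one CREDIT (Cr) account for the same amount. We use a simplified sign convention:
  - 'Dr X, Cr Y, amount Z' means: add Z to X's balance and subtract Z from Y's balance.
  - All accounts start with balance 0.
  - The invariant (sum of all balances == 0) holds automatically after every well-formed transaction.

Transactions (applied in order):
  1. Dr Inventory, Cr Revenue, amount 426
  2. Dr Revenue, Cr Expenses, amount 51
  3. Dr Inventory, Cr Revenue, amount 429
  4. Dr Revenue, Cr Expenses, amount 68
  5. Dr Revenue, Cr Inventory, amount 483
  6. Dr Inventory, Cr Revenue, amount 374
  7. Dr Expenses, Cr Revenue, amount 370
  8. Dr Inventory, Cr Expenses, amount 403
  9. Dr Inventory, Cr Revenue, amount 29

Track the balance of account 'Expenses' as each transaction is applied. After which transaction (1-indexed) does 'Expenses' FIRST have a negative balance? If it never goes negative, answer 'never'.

After txn 1: Expenses=0
After txn 2: Expenses=-51

Answer: 2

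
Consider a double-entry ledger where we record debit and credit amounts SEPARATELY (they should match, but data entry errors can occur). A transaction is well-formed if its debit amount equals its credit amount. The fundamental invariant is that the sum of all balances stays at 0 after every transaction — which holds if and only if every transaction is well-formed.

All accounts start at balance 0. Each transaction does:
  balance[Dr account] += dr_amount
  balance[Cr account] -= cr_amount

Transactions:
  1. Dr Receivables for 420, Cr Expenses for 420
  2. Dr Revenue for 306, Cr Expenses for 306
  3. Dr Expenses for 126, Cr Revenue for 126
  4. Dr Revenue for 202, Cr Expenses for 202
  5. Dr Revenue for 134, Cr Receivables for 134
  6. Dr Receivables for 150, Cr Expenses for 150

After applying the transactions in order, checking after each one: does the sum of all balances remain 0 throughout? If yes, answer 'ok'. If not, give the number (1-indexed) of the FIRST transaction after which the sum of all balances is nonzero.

After txn 1: dr=420 cr=420 sum_balances=0
After txn 2: dr=306 cr=306 sum_balances=0
After txn 3: dr=126 cr=126 sum_balances=0
After txn 4: dr=202 cr=202 sum_balances=0
After txn 5: dr=134 cr=134 sum_balances=0
After txn 6: dr=150 cr=150 sum_balances=0

Answer: ok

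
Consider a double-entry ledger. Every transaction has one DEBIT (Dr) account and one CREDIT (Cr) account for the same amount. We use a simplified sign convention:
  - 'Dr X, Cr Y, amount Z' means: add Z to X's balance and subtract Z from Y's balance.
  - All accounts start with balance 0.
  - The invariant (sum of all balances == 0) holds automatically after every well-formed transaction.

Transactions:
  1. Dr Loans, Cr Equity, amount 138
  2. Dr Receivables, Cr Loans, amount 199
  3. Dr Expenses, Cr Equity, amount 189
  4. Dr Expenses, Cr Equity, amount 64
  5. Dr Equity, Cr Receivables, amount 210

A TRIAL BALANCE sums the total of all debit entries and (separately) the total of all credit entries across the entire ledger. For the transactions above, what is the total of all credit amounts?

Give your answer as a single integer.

Txn 1: credit+=138
Txn 2: credit+=199
Txn 3: credit+=189
Txn 4: credit+=64
Txn 5: credit+=210
Total credits = 800

Answer: 800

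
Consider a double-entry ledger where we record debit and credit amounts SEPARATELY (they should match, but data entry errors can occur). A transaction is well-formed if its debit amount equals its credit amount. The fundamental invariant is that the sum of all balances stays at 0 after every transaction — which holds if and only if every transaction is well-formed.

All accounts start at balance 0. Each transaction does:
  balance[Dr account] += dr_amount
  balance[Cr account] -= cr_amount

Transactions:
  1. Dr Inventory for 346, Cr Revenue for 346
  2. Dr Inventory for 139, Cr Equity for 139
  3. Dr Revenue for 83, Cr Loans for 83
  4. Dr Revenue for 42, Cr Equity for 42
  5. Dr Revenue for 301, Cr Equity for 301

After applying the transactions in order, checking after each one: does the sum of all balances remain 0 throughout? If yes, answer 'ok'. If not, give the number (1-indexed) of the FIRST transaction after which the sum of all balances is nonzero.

After txn 1: dr=346 cr=346 sum_balances=0
After txn 2: dr=139 cr=139 sum_balances=0
After txn 3: dr=83 cr=83 sum_balances=0
After txn 4: dr=42 cr=42 sum_balances=0
After txn 5: dr=301 cr=301 sum_balances=0

Answer: ok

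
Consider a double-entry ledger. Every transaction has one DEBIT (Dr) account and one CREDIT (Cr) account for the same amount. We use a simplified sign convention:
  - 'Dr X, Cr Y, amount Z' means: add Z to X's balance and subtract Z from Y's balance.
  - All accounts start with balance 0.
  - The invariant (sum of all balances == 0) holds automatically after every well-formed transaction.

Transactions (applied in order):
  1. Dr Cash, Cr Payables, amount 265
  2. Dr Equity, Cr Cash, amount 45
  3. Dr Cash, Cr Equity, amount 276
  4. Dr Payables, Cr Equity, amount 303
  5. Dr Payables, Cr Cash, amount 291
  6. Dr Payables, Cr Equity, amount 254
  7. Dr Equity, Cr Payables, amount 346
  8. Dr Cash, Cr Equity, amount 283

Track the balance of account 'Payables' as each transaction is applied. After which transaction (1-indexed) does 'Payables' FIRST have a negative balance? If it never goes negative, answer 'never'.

After txn 1: Payables=-265

Answer: 1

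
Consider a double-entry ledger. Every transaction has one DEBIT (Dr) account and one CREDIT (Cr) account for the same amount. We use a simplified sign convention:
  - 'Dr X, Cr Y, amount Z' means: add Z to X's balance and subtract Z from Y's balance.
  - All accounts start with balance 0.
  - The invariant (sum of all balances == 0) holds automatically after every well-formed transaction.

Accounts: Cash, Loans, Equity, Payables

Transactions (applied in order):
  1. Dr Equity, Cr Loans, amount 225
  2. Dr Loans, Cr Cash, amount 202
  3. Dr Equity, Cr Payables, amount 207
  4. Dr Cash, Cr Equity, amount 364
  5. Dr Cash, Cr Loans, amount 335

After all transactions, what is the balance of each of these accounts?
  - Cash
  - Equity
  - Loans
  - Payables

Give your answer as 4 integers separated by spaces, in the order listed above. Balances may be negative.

After txn 1 (Dr Equity, Cr Loans, amount 225): Equity=225 Loans=-225
After txn 2 (Dr Loans, Cr Cash, amount 202): Cash=-202 Equity=225 Loans=-23
After txn 3 (Dr Equity, Cr Payables, amount 207): Cash=-202 Equity=432 Loans=-23 Payables=-207
After txn 4 (Dr Cash, Cr Equity, amount 364): Cash=162 Equity=68 Loans=-23 Payables=-207
After txn 5 (Dr Cash, Cr Loans, amount 335): Cash=497 Equity=68 Loans=-358 Payables=-207

Answer: 497 68 -358 -207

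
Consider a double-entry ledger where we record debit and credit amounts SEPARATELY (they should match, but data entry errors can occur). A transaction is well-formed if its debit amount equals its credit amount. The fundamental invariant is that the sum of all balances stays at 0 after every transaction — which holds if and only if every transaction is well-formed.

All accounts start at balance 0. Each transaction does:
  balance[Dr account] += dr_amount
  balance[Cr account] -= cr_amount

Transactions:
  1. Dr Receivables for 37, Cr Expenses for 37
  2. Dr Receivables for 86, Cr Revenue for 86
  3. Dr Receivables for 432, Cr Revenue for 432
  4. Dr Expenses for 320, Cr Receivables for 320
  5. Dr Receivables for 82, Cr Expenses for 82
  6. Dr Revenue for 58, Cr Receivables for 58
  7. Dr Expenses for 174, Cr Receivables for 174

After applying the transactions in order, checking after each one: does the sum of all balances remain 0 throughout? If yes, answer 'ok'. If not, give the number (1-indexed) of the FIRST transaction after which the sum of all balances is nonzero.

Answer: ok

Derivation:
After txn 1: dr=37 cr=37 sum_balances=0
After txn 2: dr=86 cr=86 sum_balances=0
After txn 3: dr=432 cr=432 sum_balances=0
After txn 4: dr=320 cr=320 sum_balances=0
After txn 5: dr=82 cr=82 sum_balances=0
After txn 6: dr=58 cr=58 sum_balances=0
After txn 7: dr=174 cr=174 sum_balances=0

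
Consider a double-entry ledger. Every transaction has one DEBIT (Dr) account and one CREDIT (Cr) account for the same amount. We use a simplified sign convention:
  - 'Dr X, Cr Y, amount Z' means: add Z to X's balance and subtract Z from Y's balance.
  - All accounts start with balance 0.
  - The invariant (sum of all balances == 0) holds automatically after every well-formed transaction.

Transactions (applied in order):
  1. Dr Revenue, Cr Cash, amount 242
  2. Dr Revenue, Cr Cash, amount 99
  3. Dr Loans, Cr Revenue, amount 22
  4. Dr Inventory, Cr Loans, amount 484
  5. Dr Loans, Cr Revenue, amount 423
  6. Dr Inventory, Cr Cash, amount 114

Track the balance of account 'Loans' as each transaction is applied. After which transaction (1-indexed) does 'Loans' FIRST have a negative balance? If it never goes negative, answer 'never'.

Answer: 4

Derivation:
After txn 1: Loans=0
After txn 2: Loans=0
After txn 3: Loans=22
After txn 4: Loans=-462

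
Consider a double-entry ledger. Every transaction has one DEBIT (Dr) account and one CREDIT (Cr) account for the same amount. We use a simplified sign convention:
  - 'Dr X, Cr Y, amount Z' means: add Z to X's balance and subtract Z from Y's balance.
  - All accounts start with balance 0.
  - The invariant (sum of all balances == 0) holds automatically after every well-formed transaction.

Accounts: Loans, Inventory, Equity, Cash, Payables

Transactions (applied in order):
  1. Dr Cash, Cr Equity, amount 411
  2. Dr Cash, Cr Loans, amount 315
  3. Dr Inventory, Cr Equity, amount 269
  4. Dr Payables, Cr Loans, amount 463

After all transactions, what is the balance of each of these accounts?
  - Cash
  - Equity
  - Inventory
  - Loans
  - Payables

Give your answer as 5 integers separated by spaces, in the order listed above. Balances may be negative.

After txn 1 (Dr Cash, Cr Equity, amount 411): Cash=411 Equity=-411
After txn 2 (Dr Cash, Cr Loans, amount 315): Cash=726 Equity=-411 Loans=-315
After txn 3 (Dr Inventory, Cr Equity, amount 269): Cash=726 Equity=-680 Inventory=269 Loans=-315
After txn 4 (Dr Payables, Cr Loans, amount 463): Cash=726 Equity=-680 Inventory=269 Loans=-778 Payables=463

Answer: 726 -680 269 -778 463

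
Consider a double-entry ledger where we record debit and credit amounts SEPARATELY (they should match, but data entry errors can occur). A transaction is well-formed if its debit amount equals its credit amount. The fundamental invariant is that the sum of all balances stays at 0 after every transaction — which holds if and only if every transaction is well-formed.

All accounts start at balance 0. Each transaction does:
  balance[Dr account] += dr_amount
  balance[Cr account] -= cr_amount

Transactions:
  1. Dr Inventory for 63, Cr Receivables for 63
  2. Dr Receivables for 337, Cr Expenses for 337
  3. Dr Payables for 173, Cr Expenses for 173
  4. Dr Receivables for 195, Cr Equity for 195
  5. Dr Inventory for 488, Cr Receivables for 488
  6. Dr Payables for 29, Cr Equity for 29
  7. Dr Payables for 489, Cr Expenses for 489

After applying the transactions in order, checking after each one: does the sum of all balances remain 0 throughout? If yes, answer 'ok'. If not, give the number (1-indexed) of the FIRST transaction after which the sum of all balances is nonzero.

Answer: ok

Derivation:
After txn 1: dr=63 cr=63 sum_balances=0
After txn 2: dr=337 cr=337 sum_balances=0
After txn 3: dr=173 cr=173 sum_balances=0
After txn 4: dr=195 cr=195 sum_balances=0
After txn 5: dr=488 cr=488 sum_balances=0
After txn 6: dr=29 cr=29 sum_balances=0
After txn 7: dr=489 cr=489 sum_balances=0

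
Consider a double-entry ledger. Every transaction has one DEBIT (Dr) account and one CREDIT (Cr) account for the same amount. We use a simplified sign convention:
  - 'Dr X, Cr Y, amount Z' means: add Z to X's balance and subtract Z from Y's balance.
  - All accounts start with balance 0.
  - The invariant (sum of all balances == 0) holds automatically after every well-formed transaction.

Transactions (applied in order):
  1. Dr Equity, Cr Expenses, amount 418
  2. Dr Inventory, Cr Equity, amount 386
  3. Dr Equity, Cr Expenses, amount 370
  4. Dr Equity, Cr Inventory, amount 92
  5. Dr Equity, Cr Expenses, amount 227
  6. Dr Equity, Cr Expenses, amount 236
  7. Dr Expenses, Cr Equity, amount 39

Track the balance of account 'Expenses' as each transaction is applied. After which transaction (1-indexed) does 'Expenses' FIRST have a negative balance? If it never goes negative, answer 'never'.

Answer: 1

Derivation:
After txn 1: Expenses=-418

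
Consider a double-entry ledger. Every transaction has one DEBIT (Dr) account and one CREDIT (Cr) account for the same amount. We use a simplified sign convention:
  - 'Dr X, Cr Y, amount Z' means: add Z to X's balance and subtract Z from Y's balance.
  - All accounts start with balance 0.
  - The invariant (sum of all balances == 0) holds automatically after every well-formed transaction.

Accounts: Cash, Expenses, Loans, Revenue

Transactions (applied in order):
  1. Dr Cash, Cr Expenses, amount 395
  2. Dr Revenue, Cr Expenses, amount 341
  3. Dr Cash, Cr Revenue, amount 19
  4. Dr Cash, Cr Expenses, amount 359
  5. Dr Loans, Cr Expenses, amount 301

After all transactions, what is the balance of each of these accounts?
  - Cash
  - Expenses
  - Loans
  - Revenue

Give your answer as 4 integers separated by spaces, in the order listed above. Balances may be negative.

Answer: 773 -1396 301 322

Derivation:
After txn 1 (Dr Cash, Cr Expenses, amount 395): Cash=395 Expenses=-395
After txn 2 (Dr Revenue, Cr Expenses, amount 341): Cash=395 Expenses=-736 Revenue=341
After txn 3 (Dr Cash, Cr Revenue, amount 19): Cash=414 Expenses=-736 Revenue=322
After txn 4 (Dr Cash, Cr Expenses, amount 359): Cash=773 Expenses=-1095 Revenue=322
After txn 5 (Dr Loans, Cr Expenses, amount 301): Cash=773 Expenses=-1396 Loans=301 Revenue=322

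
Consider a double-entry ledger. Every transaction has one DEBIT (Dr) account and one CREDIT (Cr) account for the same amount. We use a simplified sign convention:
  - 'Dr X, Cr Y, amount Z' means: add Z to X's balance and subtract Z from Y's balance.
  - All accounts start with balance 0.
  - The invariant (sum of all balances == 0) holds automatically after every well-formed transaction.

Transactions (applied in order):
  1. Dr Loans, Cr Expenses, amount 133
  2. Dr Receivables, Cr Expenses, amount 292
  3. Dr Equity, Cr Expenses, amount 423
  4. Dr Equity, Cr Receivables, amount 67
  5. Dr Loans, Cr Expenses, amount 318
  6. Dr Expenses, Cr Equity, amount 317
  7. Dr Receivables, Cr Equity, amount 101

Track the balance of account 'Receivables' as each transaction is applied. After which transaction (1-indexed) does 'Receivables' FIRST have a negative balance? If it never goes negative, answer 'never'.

After txn 1: Receivables=0
After txn 2: Receivables=292
After txn 3: Receivables=292
After txn 4: Receivables=225
After txn 5: Receivables=225
After txn 6: Receivables=225
After txn 7: Receivables=326

Answer: never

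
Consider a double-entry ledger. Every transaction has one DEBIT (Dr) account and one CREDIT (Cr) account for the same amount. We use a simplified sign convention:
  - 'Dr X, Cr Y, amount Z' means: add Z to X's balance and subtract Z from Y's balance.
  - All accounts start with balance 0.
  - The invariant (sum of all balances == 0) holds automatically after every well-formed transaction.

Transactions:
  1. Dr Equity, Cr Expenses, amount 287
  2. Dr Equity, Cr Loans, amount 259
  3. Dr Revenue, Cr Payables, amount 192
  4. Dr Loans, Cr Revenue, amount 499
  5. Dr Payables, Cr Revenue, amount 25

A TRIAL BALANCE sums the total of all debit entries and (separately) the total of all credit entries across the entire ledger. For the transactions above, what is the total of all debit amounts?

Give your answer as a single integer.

Answer: 1262

Derivation:
Txn 1: debit+=287
Txn 2: debit+=259
Txn 3: debit+=192
Txn 4: debit+=499
Txn 5: debit+=25
Total debits = 1262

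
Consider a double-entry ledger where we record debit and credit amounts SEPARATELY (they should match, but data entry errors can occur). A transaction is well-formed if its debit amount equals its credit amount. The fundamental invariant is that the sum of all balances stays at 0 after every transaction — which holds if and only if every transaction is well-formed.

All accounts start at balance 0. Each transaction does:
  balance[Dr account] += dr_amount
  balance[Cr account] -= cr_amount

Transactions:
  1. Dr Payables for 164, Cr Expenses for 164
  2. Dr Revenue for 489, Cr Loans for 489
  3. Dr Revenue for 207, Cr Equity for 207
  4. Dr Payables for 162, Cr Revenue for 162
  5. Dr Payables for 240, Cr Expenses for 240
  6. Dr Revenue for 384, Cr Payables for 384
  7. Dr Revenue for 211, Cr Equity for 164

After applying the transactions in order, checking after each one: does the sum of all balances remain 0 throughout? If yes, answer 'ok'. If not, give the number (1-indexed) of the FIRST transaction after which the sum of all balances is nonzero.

After txn 1: dr=164 cr=164 sum_balances=0
After txn 2: dr=489 cr=489 sum_balances=0
After txn 3: dr=207 cr=207 sum_balances=0
After txn 4: dr=162 cr=162 sum_balances=0
After txn 5: dr=240 cr=240 sum_balances=0
After txn 6: dr=384 cr=384 sum_balances=0
After txn 7: dr=211 cr=164 sum_balances=47

Answer: 7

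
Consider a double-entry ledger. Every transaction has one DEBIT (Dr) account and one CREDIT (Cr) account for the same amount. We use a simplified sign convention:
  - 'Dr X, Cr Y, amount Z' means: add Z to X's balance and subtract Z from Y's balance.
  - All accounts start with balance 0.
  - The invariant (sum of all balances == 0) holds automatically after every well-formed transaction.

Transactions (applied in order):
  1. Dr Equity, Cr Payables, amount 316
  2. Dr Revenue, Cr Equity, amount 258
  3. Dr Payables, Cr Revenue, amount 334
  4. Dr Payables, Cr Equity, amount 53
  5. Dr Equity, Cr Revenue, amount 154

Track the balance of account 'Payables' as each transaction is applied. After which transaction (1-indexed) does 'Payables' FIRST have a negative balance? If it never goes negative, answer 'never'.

After txn 1: Payables=-316

Answer: 1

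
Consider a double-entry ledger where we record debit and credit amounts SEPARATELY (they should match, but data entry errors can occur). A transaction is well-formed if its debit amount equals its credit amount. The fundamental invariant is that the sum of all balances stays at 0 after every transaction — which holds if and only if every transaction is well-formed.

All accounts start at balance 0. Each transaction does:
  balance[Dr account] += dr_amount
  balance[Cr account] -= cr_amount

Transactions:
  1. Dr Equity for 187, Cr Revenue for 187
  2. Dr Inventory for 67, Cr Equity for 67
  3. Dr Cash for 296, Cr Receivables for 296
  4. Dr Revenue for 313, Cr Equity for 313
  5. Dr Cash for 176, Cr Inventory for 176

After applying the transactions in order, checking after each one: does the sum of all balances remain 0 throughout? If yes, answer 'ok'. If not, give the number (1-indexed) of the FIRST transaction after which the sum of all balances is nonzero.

After txn 1: dr=187 cr=187 sum_balances=0
After txn 2: dr=67 cr=67 sum_balances=0
After txn 3: dr=296 cr=296 sum_balances=0
After txn 4: dr=313 cr=313 sum_balances=0
After txn 5: dr=176 cr=176 sum_balances=0

Answer: ok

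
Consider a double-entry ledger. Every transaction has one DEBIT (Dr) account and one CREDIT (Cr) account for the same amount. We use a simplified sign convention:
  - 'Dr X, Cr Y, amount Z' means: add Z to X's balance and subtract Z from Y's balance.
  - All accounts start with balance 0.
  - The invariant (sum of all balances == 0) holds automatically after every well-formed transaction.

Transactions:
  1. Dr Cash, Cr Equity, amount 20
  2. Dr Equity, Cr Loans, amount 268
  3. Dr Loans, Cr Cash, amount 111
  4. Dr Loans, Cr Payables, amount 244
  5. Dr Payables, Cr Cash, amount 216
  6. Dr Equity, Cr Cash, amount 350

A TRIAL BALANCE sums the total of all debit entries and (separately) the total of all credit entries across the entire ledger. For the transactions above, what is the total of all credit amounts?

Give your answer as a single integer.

Txn 1: credit+=20
Txn 2: credit+=268
Txn 3: credit+=111
Txn 4: credit+=244
Txn 5: credit+=216
Txn 6: credit+=350
Total credits = 1209

Answer: 1209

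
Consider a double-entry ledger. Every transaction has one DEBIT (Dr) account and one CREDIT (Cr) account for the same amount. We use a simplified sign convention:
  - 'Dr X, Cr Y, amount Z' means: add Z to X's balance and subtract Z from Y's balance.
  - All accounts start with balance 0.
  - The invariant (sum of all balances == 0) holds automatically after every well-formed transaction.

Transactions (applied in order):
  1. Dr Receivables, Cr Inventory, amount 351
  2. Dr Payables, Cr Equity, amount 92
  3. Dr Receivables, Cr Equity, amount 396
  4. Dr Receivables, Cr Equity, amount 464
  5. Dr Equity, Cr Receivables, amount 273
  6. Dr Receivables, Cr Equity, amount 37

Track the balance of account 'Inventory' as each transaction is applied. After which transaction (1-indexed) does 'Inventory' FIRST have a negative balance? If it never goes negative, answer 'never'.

After txn 1: Inventory=-351

Answer: 1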